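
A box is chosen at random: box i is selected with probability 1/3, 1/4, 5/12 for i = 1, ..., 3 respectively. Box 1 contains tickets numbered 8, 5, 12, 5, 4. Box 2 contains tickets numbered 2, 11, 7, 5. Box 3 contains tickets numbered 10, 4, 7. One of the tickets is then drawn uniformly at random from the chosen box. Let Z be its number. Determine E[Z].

1619/240

E[Z | box 1] = (8+5+12+5+4)/5 = 34/5.
E[Z | box 2] = (2+11+7+5)/4 = 25/4.
E[Z | box 3] = (10+4+7)/3 = 7.
By the law of total expectation,
E[Z] = (1/3)·(34/5) + (1/4)·(25/4) + (5/12)·(7) = 1619/240.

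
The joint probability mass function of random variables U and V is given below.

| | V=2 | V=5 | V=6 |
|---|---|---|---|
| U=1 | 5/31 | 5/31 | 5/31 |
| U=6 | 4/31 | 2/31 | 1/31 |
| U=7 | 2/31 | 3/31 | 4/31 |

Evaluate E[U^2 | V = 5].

112/5

P(V = 5) = 10/31.
Σ U^2·P over the event = 1·(5/31) + 36·(2/31) + 49·(3/31) = 224/31.
E[U^2 | V = 5] = (224/31) / (10/31) = 112/5.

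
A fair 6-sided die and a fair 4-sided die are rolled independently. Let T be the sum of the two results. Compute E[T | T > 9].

10

P(T > 9) = 1/24.
Σ over the event: 10·1/24 = 5/12.
E[T | T > 9] = (5/12) / (1/24) = 10.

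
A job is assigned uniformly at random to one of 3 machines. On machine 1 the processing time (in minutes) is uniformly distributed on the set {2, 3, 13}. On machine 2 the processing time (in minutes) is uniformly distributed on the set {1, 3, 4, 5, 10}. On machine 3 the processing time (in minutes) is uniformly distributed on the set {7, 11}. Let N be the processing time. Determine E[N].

E[N | machine 1] = (2+3+13)/3 = 6.
E[N | machine 2] = (1+3+4+5+10)/5 = 23/5.
E[N | machine 3] = (7+11)/2 = 9.
By the law of total expectation,
E[N] = (1/3)·(6) + (1/3)·(23/5) + (1/3)·(9) = 98/15.

98/15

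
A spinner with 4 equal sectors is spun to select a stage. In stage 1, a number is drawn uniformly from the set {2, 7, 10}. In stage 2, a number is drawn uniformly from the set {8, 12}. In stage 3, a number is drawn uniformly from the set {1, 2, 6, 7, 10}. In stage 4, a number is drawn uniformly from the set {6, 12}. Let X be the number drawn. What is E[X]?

E[X | stage 1] = (2+7+10)/3 = 19/3.
E[X | stage 2] = (8+12)/2 = 10.
E[X | stage 3] = (1+2+6+7+10)/5 = 26/5.
E[X | stage 4] = (6+12)/2 = 9.
By the law of total expectation,
E[X] = (1/4)·(19/3) + (1/4)·(10) + (1/4)·(26/5) + (1/4)·(9) = 229/30.

229/30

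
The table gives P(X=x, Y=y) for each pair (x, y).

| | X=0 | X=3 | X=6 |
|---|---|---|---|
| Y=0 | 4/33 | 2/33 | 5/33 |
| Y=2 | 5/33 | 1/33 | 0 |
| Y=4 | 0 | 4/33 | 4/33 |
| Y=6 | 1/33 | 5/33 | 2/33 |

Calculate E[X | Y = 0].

P(Y = 0) = 1/3.
Σ X·P over the event = 0·(4/33) + 3·(2/33) + 6·(5/33) = 12/11.
E[X | Y = 0] = (12/11) / (1/3) = 36/11.

36/11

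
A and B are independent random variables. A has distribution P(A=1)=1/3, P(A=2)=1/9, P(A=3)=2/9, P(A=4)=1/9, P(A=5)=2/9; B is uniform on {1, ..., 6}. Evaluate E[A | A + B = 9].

4

P(A + B = 9) = 5/54.
Summing A·P(x,y) over outcomes with A + B = 9 gives 10/27.
E[A | A + B = 9] = (10/27) / (5/54) = 4.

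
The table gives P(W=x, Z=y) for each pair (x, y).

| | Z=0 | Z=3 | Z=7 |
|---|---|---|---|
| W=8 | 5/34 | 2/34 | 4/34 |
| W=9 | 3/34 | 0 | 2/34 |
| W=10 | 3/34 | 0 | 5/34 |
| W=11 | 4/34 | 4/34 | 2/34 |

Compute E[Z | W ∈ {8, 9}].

P(W ∈ {8, 9}) = 8/17.
Summing Z·P(W=x,Z=y) over the conditioning event gives 24/17.
E[Z | W ∈ {8, 9}] = (24/17) / (8/17) = 3.

3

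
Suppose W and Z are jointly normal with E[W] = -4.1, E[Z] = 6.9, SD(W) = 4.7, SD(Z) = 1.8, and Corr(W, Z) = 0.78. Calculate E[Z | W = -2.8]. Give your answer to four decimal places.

7.2883

For a bivariate normal, E[Z | W=x] = μ_Z + ρ·(σ_Z/σ_W)·(x − μ_W).
E[Z | W=-2.8] = 6.9 + (0.78)·(1.8/4.7)·(-2.8 − (-4.1)) = 6.9 + (0.29872)·(1.3) = 7.2883.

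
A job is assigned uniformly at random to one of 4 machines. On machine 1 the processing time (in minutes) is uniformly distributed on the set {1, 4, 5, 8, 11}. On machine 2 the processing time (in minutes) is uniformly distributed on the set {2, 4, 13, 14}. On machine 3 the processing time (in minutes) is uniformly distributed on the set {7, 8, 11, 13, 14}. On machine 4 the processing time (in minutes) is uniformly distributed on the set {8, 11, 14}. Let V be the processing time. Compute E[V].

E[V | machine 1] = (1+4+5+8+11)/5 = 29/5.
E[V | machine 2] = (2+4+13+14)/4 = 33/4.
E[V | machine 3] = (7+8+11+13+14)/5 = 53/5.
E[V | machine 4] = (8+11+14)/3 = 11.
E[V] = (1/4)·(29/5) + (1/4)·(33/4) + (1/4)·(53/5) + (1/4)·(11) = 713/80.

713/80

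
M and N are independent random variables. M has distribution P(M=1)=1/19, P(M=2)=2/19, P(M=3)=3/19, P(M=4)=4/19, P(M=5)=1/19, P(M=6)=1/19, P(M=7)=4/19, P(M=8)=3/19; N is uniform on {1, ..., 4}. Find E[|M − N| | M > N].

P(M > N) = 14/19.
Summing |M−N|·P(x,y) over outcomes with M > N gives 197/76.
E[|M − N| | M > N] = (197/76) / (14/19) = 197/56.

197/56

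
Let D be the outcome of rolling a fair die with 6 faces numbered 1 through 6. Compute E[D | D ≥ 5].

Given D ≥ 5, D is equally likely to be any of {5, 6}.
E[D | D ≥ 5] = (5 + 6) / 2 = 11/2.

11/2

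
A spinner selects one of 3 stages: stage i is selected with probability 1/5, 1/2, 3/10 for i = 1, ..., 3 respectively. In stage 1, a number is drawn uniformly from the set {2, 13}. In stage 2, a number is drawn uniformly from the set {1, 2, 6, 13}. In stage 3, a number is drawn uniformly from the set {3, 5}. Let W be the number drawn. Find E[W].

109/20

E[W | stage 1] = (2+13)/2 = 15/2.
E[W | stage 2] = (1+2+6+13)/4 = 11/2.
E[W | stage 3] = (3+5)/2 = 4.
E[W] = (1/5)·(15/2) + (1/2)·(11/2) + (3/10)·(4) = 109/20.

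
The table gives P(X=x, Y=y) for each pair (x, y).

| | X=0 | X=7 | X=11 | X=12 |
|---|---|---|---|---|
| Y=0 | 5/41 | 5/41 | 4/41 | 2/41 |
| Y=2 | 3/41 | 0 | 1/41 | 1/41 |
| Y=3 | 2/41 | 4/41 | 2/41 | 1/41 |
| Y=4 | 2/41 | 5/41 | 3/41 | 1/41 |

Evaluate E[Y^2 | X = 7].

P(X = 7) = 14/41.
Σ Y^2·P over the event = 0·(5/41) + 9·(4/41) + 16·(5/41) = 116/41.
E[Y^2 | X = 7] = (116/41) / (14/41) = 58/7.

58/7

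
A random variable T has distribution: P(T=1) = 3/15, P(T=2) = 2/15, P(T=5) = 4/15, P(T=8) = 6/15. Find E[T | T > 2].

P(T > 2) = 2/3.
Σ over the event: 5·4/15 + 8·2/5 = 68/15.
E[T | T > 2] = (68/15) / (2/3) = 34/5.

34/5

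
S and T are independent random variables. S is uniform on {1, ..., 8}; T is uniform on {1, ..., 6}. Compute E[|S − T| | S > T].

83/27

P(S > T) = 9/16.
Summing |S−T|·P(x,y) over outcomes with S > T gives 83/48.
E[|S − T| | S > T] = (83/48) / (9/16) = 83/27.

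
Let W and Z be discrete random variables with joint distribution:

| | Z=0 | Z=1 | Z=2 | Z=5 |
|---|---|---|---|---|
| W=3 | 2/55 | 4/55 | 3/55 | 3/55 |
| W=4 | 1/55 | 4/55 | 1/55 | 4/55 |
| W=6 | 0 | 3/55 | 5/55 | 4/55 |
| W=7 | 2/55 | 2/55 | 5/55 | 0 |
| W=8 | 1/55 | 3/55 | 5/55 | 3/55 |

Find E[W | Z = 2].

118/19

P(Z = 2) = 19/55.
Summing W·P(W=x,Z=y) over the conditioning event gives 118/55.
E[W | Z = 2] = (118/55) / (19/55) = 118/19.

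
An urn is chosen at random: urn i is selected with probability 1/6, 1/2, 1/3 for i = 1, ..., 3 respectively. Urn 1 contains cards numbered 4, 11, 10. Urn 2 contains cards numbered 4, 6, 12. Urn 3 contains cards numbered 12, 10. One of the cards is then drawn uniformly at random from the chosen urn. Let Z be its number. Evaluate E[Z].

E[Z | urn 1] = (4+11+10)/3 = 25/3.
E[Z | urn 2] = (4+6+12)/3 = 22/3.
E[Z | urn 3] = (12+10)/2 = 11.
E[Z] = (1/6)·(25/3) + (1/2)·(22/3) + (1/3)·(11) = 157/18.

157/18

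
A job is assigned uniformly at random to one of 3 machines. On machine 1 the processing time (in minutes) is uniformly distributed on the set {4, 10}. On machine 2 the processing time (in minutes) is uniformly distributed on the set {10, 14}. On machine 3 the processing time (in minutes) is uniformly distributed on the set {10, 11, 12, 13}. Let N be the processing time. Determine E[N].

E[N | machine 1] = (4+10)/2 = 7.
E[N | machine 2] = (10+14)/2 = 12.
E[N | machine 3] = (10+11+12+13)/4 = 23/2.
E[N] = (1/3)·(7) + (1/3)·(12) + (1/3)·(23/2) = 61/6.

61/6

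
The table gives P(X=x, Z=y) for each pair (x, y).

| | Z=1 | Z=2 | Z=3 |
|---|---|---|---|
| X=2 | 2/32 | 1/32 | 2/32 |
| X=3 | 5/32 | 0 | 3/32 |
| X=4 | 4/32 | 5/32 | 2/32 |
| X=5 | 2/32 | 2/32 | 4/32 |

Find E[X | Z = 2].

P(Z = 2) = 1/4.
Σ X·P over the event = 2·(1/32) + 4·(5/32) + 5·(2/32) = 1.
E[X | Z = 2] = (1) / (1/4) = 4.

4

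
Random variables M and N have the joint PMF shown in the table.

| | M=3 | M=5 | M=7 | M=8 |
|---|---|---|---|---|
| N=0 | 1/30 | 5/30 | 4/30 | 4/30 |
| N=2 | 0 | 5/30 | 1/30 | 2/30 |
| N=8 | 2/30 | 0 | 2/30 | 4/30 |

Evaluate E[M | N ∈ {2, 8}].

P(N ∈ {2, 8}) = 8/15.
Summing M·P(M=x,N=y) over the conditioning event gives 10/3.
E[M | N ∈ {2, 8}] = (10/3) / (8/15) = 25/4.

25/4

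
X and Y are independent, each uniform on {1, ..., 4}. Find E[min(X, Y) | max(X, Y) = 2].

4/3

Outcomes with max(X, Y) = 2: (1,2), (2,1), (2,2), each with probability 1/16.
E[min(X, Y) | max(X, Y) = 2] = (1 + 1 + 2) / 3 = 4/3.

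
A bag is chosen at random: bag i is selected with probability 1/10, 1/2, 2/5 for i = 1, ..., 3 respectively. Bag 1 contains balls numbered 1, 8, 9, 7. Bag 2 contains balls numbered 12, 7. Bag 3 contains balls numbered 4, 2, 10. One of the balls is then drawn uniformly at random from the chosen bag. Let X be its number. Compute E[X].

E[X | bag 1] = (1+8+9+7)/4 = 25/4.
E[X | bag 2] = (12+7)/2 = 19/2.
E[X | bag 3] = (4+2+10)/3 = 16/3.
By the law of total expectation,
E[X] = (1/10)·(25/4) + (1/2)·(19/2) + (2/5)·(16/3) = 901/120.

901/120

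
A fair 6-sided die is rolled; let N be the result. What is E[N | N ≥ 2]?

Given N ≥ 2, N is equally likely to be any of {2, 3, 4, 5, 6}.
E[N | N ≥ 2] = (2 + 3 + 4 + 5 + 6) / 5 = 4.

4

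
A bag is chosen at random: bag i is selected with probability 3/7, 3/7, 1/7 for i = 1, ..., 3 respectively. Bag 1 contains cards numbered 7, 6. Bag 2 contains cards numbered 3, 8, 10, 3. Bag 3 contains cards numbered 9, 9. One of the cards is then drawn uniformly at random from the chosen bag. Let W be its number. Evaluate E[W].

93/14

E[W | bag 1] = (7+6)/2 = 13/2.
E[W | bag 2] = (3+8+10+3)/4 = 6.
E[W | bag 3] = (9+9)/2 = 9.
E[W] = (3/7)·(13/2) + (3/7)·(6) + (1/7)·(9) = 93/14.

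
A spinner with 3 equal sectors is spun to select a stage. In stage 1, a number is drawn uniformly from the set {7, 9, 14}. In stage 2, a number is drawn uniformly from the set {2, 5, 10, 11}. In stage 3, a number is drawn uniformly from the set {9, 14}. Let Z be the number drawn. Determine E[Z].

19/2

E[Z | stage 1] = (7+9+14)/3 = 10.
E[Z | stage 2] = (2+5+10+11)/4 = 7.
E[Z | stage 3] = (9+14)/2 = 23/2.
E[Z] = (1/3)·(10) + (1/3)·(7) + (1/3)·(23/2) = 19/2.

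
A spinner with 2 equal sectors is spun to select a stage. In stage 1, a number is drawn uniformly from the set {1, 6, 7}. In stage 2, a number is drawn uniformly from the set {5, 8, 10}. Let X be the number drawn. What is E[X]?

37/6

E[X | stage 1] = (1+6+7)/3 = 14/3.
E[X | stage 2] = (5+8+10)/3 = 23/3.
By the law of total expectation,
E[X] = (1/2)·(14/3) + (1/2)·(23/3) = 37/6.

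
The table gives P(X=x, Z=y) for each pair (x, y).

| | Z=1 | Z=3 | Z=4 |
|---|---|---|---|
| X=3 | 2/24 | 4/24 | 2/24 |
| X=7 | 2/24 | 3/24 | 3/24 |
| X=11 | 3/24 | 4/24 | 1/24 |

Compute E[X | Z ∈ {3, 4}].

115/17

P(Z ∈ {3, 4}) = 17/24.
Summing X·P(X=x,Z=y) over the conditioning event gives 115/24.
E[X | Z ∈ {3, 4}] = (115/24) / (17/24) = 115/17.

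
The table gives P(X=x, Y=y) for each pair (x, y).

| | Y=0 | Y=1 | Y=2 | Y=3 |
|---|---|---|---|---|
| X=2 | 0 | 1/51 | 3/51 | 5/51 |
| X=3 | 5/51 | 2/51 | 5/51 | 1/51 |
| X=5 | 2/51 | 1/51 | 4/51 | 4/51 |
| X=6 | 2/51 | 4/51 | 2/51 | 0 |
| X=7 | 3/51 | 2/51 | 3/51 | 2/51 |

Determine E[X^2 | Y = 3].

227/12

P(Y = 3) = 4/17.
Σ X^2·P over the event = 4·(5/51) + 9·(1/51) + 25·(4/51) + 49·(2/51) = 227/51.
E[X^2 | Y = 3] = (227/51) / (4/17) = 227/12.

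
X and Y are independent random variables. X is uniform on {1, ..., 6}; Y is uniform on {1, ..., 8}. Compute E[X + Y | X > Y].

7

P(X > Y) = 5/16.
Summing (X+Y)·P(x,y) over outcomes with X > Y gives 35/16.
E[X + Y | X > Y] = (35/16) / (5/16) = 7.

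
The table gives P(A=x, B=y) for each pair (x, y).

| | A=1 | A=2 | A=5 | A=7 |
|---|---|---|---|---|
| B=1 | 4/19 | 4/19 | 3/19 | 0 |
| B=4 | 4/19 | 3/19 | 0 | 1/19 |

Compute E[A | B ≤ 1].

27/11

P(B ≤ 1) = 11/19.
Σ A·P over the event = 1·(4/19) + 2·(4/19) + 5·(3/19) = 27/19.
E[A | B ≤ 1] = (27/19) / (11/19) = 27/11.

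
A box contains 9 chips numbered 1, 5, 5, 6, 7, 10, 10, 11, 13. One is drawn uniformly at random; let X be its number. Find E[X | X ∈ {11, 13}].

12

P(X ∈ {11, 13}) = 2/9.
Σ over the event: 11·1/9 + 13·1/9 = 8/3.
E[X | X ∈ {11, 13}] = (8/3) / (2/9) = 12.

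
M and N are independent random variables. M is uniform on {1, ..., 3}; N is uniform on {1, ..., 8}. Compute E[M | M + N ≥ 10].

8/3

P(M + N ≥ 10) = 1/8.
Summing M·P(x,y) over outcomes with M + N ≥ 10 gives 1/3.
E[M | M + N ≥ 10] = (1/3) / (1/8) = 8/3.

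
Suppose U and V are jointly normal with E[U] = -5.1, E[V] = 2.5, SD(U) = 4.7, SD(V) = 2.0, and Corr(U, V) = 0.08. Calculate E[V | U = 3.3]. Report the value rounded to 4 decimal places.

For a bivariate normal, E[V | U=x] = μ_V + ρ·(σ_V/σ_U)·(x − μ_U).
E[V | U=3.3] = 2.5 + (0.08)·(2.0/4.7)·(3.3 − (-5.1)) = 2.5 + (0.034043)·(8.4) = 2.7860.

2.7860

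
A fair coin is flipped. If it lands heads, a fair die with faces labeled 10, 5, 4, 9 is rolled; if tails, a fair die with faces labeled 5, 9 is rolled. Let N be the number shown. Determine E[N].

7

E[N | heads] = (10+5+4+9)/4 = 7.
E[N | tails] = (5+9)/2 = 7.
E[N] = (1/2)·(7) + (1/2)·(7) = 7.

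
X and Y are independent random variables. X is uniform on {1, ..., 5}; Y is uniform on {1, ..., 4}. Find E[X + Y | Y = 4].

P(Y = 4) = 1/4.
Summing (X+Y)·P(x,y) over outcomes with Y = 4 gives 7/4.
E[X + Y | Y = 4] = (7/4) / (1/4) = 7.

7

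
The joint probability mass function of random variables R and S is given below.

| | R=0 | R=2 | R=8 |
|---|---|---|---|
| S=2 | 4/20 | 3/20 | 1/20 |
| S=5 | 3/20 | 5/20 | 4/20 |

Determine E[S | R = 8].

22/5

P(R = 8) = 1/4.
Σ S·P over the event = 2·(1/20) + 5·(4/20) = 11/10.
E[S | R = 8] = (11/10) / (1/4) = 22/5.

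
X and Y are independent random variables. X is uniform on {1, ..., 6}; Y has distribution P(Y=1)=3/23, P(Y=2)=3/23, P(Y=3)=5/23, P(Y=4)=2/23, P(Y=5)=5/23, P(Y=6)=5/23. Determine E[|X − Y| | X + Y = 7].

P(X + Y = 7) = 1/6.
Summing |X−Y|·P(x,y) over outcomes with X + Y = 7 gives 71/138.
E[|X − Y| | X + Y = 7] = (71/138) / (1/6) = 71/23.

71/23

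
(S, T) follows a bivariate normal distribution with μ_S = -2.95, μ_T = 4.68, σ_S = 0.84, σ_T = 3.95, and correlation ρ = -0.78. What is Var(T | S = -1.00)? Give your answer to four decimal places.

6.1099

Var(T | S=x) = (1 − ρ²)·σ_T².
Var(T | S=-1.00) = (3.95)²·(1 − (-0.78)²) = 15.6025·0.3916 = 6.1099.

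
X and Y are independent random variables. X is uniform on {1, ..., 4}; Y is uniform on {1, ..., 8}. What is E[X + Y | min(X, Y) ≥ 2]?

P(min(X, Y) ≥ 2) = 21/32.
Summing (X+Y)·P(x,y) over outcomes with min(X, Y) ≥ 2 gives 21/4.
E[X + Y | min(X, Y) ≥ 2] = (21/4) / (21/32) = 8.

8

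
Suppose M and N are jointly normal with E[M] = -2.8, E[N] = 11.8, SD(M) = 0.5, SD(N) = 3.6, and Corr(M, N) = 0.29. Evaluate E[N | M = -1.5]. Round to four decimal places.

The regression of N on M has slope ρ·σ_N/σ_M and passes through (μ_M, μ_N).
E[N | M=-1.5] = 11.8 + (0.29)·(3.6/0.5)·(-1.5 − (-2.8)) = 11.8 + (2.088)·(1.3) = 14.5144.

14.5144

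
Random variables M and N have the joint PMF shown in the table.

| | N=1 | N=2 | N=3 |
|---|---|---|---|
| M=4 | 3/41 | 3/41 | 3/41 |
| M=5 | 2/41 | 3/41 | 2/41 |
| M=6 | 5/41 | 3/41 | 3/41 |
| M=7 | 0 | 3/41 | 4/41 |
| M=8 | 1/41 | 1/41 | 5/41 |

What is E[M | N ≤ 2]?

67/12

P(N ≤ 2) = 24/41.
Summing M·P(M=x,N=y) over the conditioning event gives 134/41.
E[M | N ≤ 2] = (134/41) / (24/41) = 67/12.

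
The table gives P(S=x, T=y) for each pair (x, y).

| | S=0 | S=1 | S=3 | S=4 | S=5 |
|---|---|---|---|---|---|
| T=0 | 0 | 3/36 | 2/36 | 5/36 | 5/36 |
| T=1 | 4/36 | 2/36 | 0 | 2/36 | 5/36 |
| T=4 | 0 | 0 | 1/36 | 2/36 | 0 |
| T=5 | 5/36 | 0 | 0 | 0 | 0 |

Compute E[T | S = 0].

P(S = 0) = 1/4.
Σ T·P over the event = 1·(4/36) + 5·(5/36) = 29/36.
E[T | S = 0] = (29/36) / (1/4) = 29/9.

29/9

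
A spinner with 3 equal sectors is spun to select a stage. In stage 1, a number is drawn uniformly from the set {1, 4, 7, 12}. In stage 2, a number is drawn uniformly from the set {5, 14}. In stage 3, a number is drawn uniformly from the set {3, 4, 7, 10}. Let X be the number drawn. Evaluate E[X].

E[X | stage 1] = (1+4+7+12)/4 = 6.
E[X | stage 2] = (5+14)/2 = 19/2.
E[X | stage 3] = (3+4+7+10)/4 = 6.
By the law of total expectation,
E[X] = (1/3)·(6) + (1/3)·(19/2) + (1/3)·(6) = 43/6.

43/6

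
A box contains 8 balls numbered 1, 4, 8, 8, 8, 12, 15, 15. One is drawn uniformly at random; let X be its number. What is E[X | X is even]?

8

P(X is even) = 5/8.
Σ over the event: 4·1/8 + 8·3/8 + 12·1/8 = 5.
E[X | X is even] = (5) / (5/8) = 8.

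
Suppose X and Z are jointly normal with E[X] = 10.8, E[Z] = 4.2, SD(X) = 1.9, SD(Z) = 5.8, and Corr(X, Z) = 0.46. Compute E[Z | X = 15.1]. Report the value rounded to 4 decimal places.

The regression of Z on X has slope ρ·σ_Z/σ_X and passes through (μ_X, μ_Z).
E[Z | X=15.1] = 4.2 + (0.46)·(5.8/1.9)·(15.1 − (10.8)) = 4.2 + (1.4042)·(4.3) = 10.2381.

10.2381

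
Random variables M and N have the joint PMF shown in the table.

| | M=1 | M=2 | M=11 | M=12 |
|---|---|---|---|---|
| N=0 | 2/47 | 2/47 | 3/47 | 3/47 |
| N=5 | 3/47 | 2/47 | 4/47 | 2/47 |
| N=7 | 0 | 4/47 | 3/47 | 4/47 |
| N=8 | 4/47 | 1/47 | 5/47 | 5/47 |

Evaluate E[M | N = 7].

89/11

P(N = 7) = 11/47.
Σ M·P over the event = 2·(4/47) + 11·(3/47) + 12·(4/47) = 89/47.
E[M | N = 7] = (89/47) / (11/47) = 89/11.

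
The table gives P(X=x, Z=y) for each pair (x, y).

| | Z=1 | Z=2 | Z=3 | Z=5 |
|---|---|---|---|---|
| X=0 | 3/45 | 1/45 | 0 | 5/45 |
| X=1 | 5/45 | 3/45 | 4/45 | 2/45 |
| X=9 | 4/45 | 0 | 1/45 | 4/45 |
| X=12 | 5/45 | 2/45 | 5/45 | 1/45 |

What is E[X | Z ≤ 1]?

P(Z ≤ 1) = 17/45.
Σ X·P over the event = 0·(3/45) + 1·(5/45) + 9·(4/45) + 12·(5/45) = 101/45.
E[X | Z ≤ 1] = (101/45) / (17/45) = 101/17.

101/17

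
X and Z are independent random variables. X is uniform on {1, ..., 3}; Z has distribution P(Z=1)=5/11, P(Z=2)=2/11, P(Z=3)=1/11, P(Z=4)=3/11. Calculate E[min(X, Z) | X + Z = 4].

P(X + Z = 4) = 8/33.
Summing min(X,Z)·P(x,y) over outcomes with X + Z = 4 gives 10/33.
E[min(X, Z) | X + Z = 4] = (10/33) / (8/33) = 5/4.

5/4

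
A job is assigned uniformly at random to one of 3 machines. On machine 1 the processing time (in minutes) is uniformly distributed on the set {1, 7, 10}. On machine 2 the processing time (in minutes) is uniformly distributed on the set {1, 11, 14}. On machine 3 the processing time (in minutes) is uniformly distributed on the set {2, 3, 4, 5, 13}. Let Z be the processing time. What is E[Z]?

E[Z | machine 1] = (1+7+10)/3 = 6.
E[Z | machine 2] = (1+11+14)/3 = 26/3.
E[Z | machine 3] = (2+3+4+5+13)/5 = 27/5.
E[Z] = (1/3)·(6) + (1/3)·(26/3) + (1/3)·(27/5) = 301/45.

301/45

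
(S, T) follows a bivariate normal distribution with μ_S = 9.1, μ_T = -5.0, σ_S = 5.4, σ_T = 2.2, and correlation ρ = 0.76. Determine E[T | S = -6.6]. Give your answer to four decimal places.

-9.8612

The regression of T on S has slope ρ·σ_T/σ_S and passes through (μ_S, μ_T).
E[T | S=-6.6] = -5.0 + (0.76)·(2.2/5.4)·(-6.6 − (9.1)) = -5.0 + (0.30963)·(-15.7) = -9.8612.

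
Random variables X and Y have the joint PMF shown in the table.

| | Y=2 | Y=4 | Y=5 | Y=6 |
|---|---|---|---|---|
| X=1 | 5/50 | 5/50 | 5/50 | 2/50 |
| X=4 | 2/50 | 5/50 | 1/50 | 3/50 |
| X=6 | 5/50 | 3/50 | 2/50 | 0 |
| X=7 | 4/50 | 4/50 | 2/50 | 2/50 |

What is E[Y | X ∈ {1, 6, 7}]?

145/39

P(X ∈ {1, 6, 7}) = 39/50.
Summing Y·P(X=x,Y=y) over the conditioning event gives 29/10.
E[Y | X ∈ {1, 6, 7}] = (29/10) / (39/50) = 145/39.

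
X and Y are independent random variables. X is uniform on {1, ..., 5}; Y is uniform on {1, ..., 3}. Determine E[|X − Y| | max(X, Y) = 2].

2/3

Outcomes with max(X, Y) = 2: (1,2), (2,1), (2,2), each with probability 1/15.
E[|X − Y| | max(X, Y) = 2] = (1 + 1 + 0) / 3 = 2/3.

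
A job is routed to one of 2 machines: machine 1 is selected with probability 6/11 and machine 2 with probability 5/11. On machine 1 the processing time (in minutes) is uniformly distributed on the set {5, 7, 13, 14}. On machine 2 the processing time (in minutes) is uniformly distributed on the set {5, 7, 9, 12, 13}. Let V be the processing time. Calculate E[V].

E[V | machine 1] = (5+7+13+14)/4 = 39/4.
E[V | machine 2] = (5+7+9+12+13)/5 = 46/5.
E[V] = (6/11)·(39/4) + (5/11)·(46/5) = 19/2.

19/2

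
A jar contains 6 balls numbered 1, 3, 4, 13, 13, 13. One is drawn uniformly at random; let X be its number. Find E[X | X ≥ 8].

13

P(X ≥ 8) = 1/2.
Σ over the event: 13·1/2 = 13/2.
E[X | X ≥ 8] = (13/2) / (1/2) = 13.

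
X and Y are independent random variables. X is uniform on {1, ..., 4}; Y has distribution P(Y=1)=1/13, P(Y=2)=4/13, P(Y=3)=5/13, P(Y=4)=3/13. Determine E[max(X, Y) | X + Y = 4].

13/5

P(X + Y = 4) = 5/26.
Summing max(X,Y)·P(x,y) over outcomes with X + Y = 4 gives 1/2.
E[max(X, Y) | X + Y = 4] = (1/2) / (5/26) = 13/5.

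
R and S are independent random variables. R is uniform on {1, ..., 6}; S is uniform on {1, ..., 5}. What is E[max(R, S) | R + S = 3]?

P(R + S = 3) = 1/15.
Summing max(R,S)·P(x,y) over outcomes with R + S = 3 gives 2/15.
E[max(R, S) | R + S = 3] = (2/15) / (1/15) = 2.

2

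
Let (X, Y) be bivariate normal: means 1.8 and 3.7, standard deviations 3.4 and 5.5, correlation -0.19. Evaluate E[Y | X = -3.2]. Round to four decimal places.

For a bivariate normal, E[Y | X=x] = μ_Y + ρ·(σ_Y/σ_X)·(x − μ_X).
E[Y | X=-3.2] = 3.7 + (-0.19)·(5.5/3.4)·(-3.2 − (1.8)) = 3.7 + (-0.30735)·(-5) = 5.2368.

5.2368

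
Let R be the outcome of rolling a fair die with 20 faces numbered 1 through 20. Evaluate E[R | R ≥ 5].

P(R ≥ 5) = 4/5.
E[R | R ≥ 5] = (10) / (4/5) = 25/2.

25/2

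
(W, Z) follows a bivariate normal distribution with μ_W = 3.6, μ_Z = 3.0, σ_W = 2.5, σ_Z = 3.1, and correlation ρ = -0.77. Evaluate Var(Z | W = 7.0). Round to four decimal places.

Var(Z | W=x) = (1 − ρ²)·σ_Z².
Var(Z | W=7.0) = (3.1)²·(1 − (-0.77)²) = 9.61·0.4071 = 3.9122.

3.9122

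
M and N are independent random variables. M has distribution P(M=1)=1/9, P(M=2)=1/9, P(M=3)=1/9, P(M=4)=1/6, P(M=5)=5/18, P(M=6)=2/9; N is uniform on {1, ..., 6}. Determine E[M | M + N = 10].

P(M + N = 10) = 1/9.
Summing M·P(x,y) over outcomes with M + N = 10 gives 61/108.
E[M | M + N = 10] = (61/108) / (1/9) = 61/12.

61/12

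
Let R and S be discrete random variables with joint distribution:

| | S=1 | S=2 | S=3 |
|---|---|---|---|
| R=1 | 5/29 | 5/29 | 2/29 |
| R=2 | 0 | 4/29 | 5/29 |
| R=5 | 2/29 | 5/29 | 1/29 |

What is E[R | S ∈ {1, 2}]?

53/21

P(S ∈ {1, 2}) = 21/29.
Σ R·P over the event = 1·(5/29) + 1·(5/29) + 2·(4/29) + 5·(2/29) + 5·(5/29) = 53/29.
E[R | S ∈ {1, 2}] = (53/29) / (21/29) = 53/21.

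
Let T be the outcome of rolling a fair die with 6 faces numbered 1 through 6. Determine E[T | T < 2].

1

Given T < 2, T is equally likely to be any of {1}.
E[T | T < 2] = (1) / 1 = 1.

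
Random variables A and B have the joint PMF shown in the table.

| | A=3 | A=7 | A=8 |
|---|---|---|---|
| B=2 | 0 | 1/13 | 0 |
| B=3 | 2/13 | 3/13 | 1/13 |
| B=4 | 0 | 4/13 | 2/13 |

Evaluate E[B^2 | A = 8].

41/3

P(A = 8) = 3/13.
Σ B^2·P over the event = 9·(1/13) + 16·(2/13) = 41/13.
E[B^2 | A = 8] = (41/13) / (3/13) = 41/3.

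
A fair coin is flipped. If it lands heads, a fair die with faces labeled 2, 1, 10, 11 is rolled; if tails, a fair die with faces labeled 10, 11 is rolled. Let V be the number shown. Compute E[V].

E[V | heads] = (2+1+10+11)/4 = 6.
E[V | tails] = (10+11)/2 = 21/2.
By the law of total expectation,
E[V] = (1/2)·(6) + (1/2)·(21/2) = 33/4.

33/4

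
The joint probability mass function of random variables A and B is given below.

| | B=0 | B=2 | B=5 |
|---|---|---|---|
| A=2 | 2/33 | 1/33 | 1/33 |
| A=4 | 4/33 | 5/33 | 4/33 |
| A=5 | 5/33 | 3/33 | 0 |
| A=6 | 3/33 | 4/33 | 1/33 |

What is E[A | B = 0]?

P(B = 0) = 14/33.
Σ A·P over the event = 2·(2/33) + 4·(4/33) + 5·(5/33) + 6·(3/33) = 21/11.
E[A | B = 0] = (21/11) / (14/33) = 9/2.

9/2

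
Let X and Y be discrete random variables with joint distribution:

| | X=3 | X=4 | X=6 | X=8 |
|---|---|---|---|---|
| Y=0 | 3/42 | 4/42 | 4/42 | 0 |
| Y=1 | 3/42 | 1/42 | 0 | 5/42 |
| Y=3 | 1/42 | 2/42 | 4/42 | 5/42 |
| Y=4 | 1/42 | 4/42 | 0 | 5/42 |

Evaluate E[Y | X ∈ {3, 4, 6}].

5/3

P(X ∈ {3, 4, 6}) = 9/14.
Summing Y·P(X=x,Y=y) over the conditioning event gives 15/14.
E[Y | X ∈ {3, 4, 6}] = (15/14) / (9/14) = 5/3.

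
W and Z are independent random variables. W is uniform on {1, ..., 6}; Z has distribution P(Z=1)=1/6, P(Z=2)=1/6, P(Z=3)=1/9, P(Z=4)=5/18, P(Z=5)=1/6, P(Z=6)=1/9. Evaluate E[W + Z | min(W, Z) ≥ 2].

119/15

P(min(W, Z) ≥ 2) = 25/36.
Summing (W+Z)·P(x,y) over outcomes with min(W, Z) ≥ 2 gives 595/108.
E[W + Z | min(W, Z) ≥ 2] = (595/108) / (25/36) = 119/15.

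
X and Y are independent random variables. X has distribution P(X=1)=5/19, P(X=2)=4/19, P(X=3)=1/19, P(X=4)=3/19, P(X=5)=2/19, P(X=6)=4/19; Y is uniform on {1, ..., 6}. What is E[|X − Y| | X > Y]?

P(X > Y) = 43/114.
Summing |X−Y|·P(x,y) over outcomes with X > Y gives 35/38.
E[|X − Y| | X > Y] = (35/38) / (43/114) = 105/43.

105/43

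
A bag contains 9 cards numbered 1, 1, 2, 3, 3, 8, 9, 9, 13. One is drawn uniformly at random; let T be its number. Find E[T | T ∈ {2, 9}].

P(T ∈ {2, 9}) = 1/3.
Σ over the event: 2·1/9 + 9·2/9 = 20/9.
E[T | T ∈ {2, 9}] = (20/9) / (1/3) = 20/3.

20/3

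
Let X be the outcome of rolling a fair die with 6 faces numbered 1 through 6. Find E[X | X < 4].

2

Given X < 4, X is equally likely to be any of {1, 2, 3}.
E[X | X < 4] = (1 + 2 + 3) / 3 = 2.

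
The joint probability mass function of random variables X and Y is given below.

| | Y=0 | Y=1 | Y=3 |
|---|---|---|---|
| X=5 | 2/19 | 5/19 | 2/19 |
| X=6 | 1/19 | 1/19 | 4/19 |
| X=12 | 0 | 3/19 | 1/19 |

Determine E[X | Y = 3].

P(Y = 3) = 7/19.
Σ X·P over the event = 5·(2/19) + 6·(4/19) + 12·(1/19) = 46/19.
E[X | Y = 3] = (46/19) / (7/19) = 46/7.

46/7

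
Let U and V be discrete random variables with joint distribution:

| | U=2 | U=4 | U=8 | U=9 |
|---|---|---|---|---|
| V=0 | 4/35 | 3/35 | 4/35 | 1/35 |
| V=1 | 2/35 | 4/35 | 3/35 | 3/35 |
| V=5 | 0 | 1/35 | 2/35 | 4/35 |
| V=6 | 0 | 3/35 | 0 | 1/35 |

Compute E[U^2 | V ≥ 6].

129/4

P(V ≥ 6) = 4/35.
Σ U^2·P over the event = 16·(3/35) + 81·(1/35) = 129/35.
E[U^2 | V ≥ 6] = (129/35) / (4/35) = 129/4.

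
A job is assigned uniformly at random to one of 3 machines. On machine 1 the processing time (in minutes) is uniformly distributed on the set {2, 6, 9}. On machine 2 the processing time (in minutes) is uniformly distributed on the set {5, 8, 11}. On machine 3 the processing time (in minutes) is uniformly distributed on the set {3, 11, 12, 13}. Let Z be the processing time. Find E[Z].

281/36

E[Z | machine 1] = (2+6+9)/3 = 17/3.
E[Z | machine 2] = (5+8+11)/3 = 8.
E[Z | machine 3] = (3+11+12+13)/4 = 39/4.
By the law of total expectation,
E[Z] = (1/3)·(17/3) + (1/3)·(8) + (1/3)·(39/4) = 281/36.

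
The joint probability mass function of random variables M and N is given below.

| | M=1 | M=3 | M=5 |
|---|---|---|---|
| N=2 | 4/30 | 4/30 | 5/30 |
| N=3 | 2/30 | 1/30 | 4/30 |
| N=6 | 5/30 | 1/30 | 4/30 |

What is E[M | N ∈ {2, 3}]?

P(N ∈ {2, 3}) = 2/3.
Σ M·P over the event = 1·(4/30) + 1·(2/30) + 3·(4/30) + 3·(1/30) + 5·(5/30) + 5·(4/30) = 11/5.
E[M | N ∈ {2, 3}] = (11/5) / (2/3) = 33/10.

33/10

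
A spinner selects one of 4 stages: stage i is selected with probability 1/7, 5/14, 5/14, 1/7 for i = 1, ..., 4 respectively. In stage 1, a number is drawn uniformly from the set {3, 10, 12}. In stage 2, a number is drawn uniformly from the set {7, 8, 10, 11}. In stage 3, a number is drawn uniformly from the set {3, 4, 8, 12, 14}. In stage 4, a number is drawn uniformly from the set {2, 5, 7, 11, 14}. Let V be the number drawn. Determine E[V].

887/105

E[V | stage 1] = (3+10+12)/3 = 25/3.
E[V | stage 2] = (7+8+10+11)/4 = 9.
E[V | stage 3] = (3+4+8+12+14)/5 = 41/5.
E[V | stage 4] = (2+5+7+11+14)/5 = 39/5.
E[V] = (1/7)·(25/3) + (5/14)·(9) + (5/14)·(41/5) + (1/7)·(39/5) = 887/105.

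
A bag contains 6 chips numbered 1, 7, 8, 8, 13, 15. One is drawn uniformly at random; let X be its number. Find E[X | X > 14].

P(X > 14) = 1/6.
Σ over the event: 15·1/6 = 5/2.
E[X | X > 14] = (5/2) / (1/6) = 15.

15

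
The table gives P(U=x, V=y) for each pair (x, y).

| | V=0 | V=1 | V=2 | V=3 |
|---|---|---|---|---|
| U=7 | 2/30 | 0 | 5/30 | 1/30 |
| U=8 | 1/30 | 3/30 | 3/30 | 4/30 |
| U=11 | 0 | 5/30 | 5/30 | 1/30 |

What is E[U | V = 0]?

P(V = 0) = 1/10.
Σ U·P over the event = 7·(2/30) + 8·(1/30) = 11/15.
E[U | V = 0] = (11/15) / (1/10) = 22/3.

22/3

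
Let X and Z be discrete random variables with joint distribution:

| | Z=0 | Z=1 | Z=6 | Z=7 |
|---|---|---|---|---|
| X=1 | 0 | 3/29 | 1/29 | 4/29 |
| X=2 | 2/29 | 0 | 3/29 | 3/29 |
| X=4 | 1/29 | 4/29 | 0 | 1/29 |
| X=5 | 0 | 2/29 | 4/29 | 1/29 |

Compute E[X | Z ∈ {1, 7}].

8/3

P(Z ∈ {1, 7}) = 18/29.
Σ X·P over the event = 1·(3/29) + 1·(4/29) + 2·(3/29) + 4·(4/29) + 4·(1/29) + 5·(2/29) + 5·(1/29) = 48/29.
E[X | Z ∈ {1, 7}] = (48/29) / (18/29) = 8/3.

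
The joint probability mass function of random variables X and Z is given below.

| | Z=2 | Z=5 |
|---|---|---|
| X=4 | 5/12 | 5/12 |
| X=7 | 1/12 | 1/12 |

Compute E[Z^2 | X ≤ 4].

P(X ≤ 4) = 5/6.
Σ Z^2·P over the event = 4·(5/12) + 25·(5/12) = 145/12.
E[Z^2 | X ≤ 4] = (145/12) / (5/6) = 29/2.

29/2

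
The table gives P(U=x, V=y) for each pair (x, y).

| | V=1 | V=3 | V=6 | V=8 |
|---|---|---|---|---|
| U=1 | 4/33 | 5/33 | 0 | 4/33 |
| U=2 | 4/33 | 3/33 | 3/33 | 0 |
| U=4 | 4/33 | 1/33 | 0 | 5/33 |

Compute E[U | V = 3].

P(V = 3) = 3/11.
Summing U·P(U=x,V=y) over the conditioning event gives 5/11.
E[U | V = 3] = (5/11) / (3/11) = 5/3.

5/3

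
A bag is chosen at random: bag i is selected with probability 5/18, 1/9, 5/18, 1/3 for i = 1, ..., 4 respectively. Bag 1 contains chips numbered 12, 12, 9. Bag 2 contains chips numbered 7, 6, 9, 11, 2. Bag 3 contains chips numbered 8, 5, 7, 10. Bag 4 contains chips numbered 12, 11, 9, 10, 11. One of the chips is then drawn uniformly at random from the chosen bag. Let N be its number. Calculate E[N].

189/20

E[N | bag 1] = (12+12+9)/3 = 11.
E[N | bag 2] = (7+6+9+11+2)/5 = 7.
E[N | bag 3] = (8+5+7+10)/4 = 15/2.
E[N | bag 4] = (12+11+9+10+11)/5 = 53/5.
By the law of total expectation,
E[N] = (5/18)·(11) + (1/9)·(7) + (5/18)·(15/2) + (1/3)·(53/5) = 189/20.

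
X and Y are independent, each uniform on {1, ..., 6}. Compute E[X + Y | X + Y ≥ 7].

26/3

P(X + Y ≥ 7) = 7/12.
Summing (X+Y)·P(x,y) over outcomes with X + Y ≥ 7 gives 91/18.
E[X + Y | X + Y ≥ 7] = (91/18) / (7/12) = 26/3.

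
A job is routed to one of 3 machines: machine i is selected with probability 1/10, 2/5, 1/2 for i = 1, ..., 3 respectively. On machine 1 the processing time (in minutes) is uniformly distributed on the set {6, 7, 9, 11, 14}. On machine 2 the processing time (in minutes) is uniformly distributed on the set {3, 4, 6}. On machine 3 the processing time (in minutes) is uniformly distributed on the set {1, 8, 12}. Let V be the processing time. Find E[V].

E[V | machine 1] = (6+7+9+11+14)/5 = 47/5.
E[V | machine 2] = (3+4+6)/3 = 13/3.
E[V | machine 3] = (1+8+12)/3 = 7.
By the law of total expectation,
E[V] = (1/10)·(47/5) + (2/5)·(13/3) + (1/2)·(7) = 463/75.

463/75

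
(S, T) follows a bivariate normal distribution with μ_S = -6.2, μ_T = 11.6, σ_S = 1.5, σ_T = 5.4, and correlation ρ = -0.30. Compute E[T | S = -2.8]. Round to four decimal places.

E[T | S=x] = μ_T + ρ(σ_T/σ_S)(x − μ_S) for jointly normal variables.
E[T | S=-2.8] = 11.6 + (-0.30)·(5.4/1.5)·(-2.8 − (-6.2)) = 11.6 + (-1.08)·(3.4) = 7.9280.

7.9280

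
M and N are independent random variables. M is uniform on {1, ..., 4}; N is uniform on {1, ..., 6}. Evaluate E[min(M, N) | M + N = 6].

P(M + N = 6) = 1/6.
Summing min(M,N)·P(x,y) over outcomes with M + N = 6 gives 1/3.
E[min(M, N) | M + N = 6] = (1/3) / (1/6) = 2.

2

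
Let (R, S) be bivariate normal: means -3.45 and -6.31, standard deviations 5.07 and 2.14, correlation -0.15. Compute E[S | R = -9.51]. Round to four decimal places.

For a bivariate normal, E[S | R=x] = μ_S + ρ·(σ_S/σ_R)·(x − μ_R).
E[S | R=-9.51] = -6.31 + (-0.15)·(2.14/5.07)·(-9.51 − (-3.45)) = -6.31 + (-0.063314)·(-6.06) = -5.9263.

-5.9263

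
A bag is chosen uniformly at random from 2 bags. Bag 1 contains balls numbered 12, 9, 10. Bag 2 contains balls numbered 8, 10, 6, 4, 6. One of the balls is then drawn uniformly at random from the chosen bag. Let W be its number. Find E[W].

257/30

E[W | bag 1] = (12+9+10)/3 = 31/3.
E[W | bag 2] = (8+10+6+4+6)/5 = 34/5.
E[W] = (1/2)·(31/3) + (1/2)·(34/5) = 257/30.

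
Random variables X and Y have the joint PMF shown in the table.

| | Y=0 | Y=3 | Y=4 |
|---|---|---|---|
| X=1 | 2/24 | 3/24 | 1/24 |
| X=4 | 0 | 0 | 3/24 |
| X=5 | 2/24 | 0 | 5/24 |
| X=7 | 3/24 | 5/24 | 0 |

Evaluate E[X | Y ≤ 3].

P(Y ≤ 3) = 5/8.
Summing X·P(X=x,Y=y) over the conditioning event gives 71/24.
E[X | Y ≤ 3] = (71/24) / (5/8) = 71/15.

71/15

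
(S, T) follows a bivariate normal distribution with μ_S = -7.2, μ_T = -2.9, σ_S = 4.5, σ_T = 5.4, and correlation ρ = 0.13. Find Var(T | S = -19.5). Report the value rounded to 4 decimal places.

For a bivariate normal, Var(T | S=x) = σ_T²(1 − ρ²).
Var(T | S=-19.5) = (5.4)²·(1 − (0.13)²) = 29.16·0.9831 = 28.6672.

28.6672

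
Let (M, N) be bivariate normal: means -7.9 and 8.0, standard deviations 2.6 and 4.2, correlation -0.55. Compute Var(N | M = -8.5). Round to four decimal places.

12.3039

Var(N | M=x) = (1 − ρ²)·σ_N².
Var(N | M=-8.5) = (4.2)²·(1 − (-0.55)²) = 17.64·0.6975 = 12.3039.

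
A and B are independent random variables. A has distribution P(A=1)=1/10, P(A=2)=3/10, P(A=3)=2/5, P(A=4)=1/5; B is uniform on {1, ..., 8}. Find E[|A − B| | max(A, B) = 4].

25/16

P(max(A, B) = 4) = 1/5.
Summing |A−B|·P(x,y) over outcomes with max(A, B) = 4 gives 5/16.
E[|A − B| | max(A, B) = 4] = (5/16) / (1/5) = 25/16.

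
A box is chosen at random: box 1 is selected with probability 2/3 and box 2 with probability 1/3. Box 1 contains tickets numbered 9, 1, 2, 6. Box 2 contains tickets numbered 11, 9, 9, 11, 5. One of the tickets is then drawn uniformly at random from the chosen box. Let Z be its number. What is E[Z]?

6

E[Z | box 1] = (9+1+2+6)/4 = 9/2.
E[Z | box 2] = (11+9+9+11+5)/5 = 9.
By the law of total expectation,
E[Z] = (2/3)·(9/2) + (1/3)·(9) = 6.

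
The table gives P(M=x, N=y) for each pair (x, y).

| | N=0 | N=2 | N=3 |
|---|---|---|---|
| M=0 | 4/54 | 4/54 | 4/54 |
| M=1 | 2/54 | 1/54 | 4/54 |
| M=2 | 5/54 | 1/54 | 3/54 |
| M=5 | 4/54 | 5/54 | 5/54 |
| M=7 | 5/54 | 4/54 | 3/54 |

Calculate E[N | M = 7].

17/12

P(M = 7) = 2/9.
Σ N·P over the event = 0·(5/54) + 2·(4/54) + 3·(3/54) = 17/54.
E[N | M = 7] = (17/54) / (2/9) = 17/12.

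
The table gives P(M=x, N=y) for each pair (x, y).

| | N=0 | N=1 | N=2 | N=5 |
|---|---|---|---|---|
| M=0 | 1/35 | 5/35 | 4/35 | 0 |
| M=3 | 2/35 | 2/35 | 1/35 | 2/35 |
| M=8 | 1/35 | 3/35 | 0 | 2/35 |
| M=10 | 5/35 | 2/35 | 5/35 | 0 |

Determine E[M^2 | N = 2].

509/10

P(N = 2) = 2/7.
Summing M^2·P(M=x,N=y) over the conditioning event gives 509/35.
E[M^2 | N = 2] = (509/35) / (2/7) = 509/10.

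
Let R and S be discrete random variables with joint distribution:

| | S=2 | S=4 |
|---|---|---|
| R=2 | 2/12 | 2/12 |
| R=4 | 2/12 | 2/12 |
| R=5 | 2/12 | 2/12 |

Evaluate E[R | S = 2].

P(S = 2) = 1/2.
Σ R·P over the event = 2·(2/12) + 4·(2/12) + 5·(2/12) = 11/6.
E[R | S = 2] = (11/6) / (1/2) = 11/3.

11/3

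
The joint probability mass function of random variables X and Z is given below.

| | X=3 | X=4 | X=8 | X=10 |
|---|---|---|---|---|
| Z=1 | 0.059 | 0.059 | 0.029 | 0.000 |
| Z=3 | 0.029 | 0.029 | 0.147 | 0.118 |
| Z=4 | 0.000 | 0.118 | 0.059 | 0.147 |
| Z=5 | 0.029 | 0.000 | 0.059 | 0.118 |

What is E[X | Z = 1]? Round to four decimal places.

P(Z = 1) = 0.147.
Σ X·P over the event = 3·(0.059) + 4·(0.059) + 8·(0.029) = 0.645.
E[X | Z = 1] = (0.645) / (0.147) = 4.3878.

4.3878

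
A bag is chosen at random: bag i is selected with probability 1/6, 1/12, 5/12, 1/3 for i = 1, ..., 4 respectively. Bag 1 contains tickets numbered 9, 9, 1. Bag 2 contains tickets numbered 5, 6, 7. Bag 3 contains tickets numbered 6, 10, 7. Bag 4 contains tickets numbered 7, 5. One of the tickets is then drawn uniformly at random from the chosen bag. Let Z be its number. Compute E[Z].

E[Z | bag 1] = (9+9+1)/3 = 19/3.
E[Z | bag 2] = (5+6+7)/3 = 6.
E[Z | bag 3] = (6+10+7)/3 = 23/3.
E[Z | bag 4] = (7+5)/2 = 6.
E[Z] = (1/6)·(19/3) + (1/12)·(6) + (5/12)·(23/3) + (1/3)·(6) = 27/4.

27/4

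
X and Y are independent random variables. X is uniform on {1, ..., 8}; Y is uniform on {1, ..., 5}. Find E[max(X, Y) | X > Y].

29/5

P(X > Y) = 5/8.
Summing max(X,Y)·P(x,y) over outcomes with X > Y gives 29/8.
E[max(X, Y) | X > Y] = (29/8) / (5/8) = 29/5.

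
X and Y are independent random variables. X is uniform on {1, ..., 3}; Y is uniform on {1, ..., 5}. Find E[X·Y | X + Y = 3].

Outcomes with X + Y = 3: (1,2), (2,1), each with probability 1/15.
E[X·Y | X + Y = 3] = (2 + 2) / 2 = 2.

2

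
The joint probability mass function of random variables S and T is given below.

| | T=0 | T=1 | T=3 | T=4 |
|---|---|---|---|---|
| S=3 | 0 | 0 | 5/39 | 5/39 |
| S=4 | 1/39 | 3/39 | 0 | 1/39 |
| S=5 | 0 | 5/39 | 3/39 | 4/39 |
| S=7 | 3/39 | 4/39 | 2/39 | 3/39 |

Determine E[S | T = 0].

P(T = 0) = 4/39.
Σ S·P over the event = 4·(1/39) + 7·(3/39) = 25/39.
E[S | T = 0] = (25/39) / (4/39) = 25/4.

25/4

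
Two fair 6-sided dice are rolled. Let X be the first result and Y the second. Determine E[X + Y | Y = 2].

Outcomes with Y = 2: (1,2), (2,2), (3,2), (4,2), (5,2), (6,2), each with probability 1/36.
E[X + Y | Y = 2] = (3 + 4 + 5 + 6 + 7 + 8) / 6 = 11/2.

11/2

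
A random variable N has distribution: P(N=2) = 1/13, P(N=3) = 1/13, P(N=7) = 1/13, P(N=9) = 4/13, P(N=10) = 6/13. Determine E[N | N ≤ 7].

4

P(N ≤ 7) = 3/13.
Σ over the event: 2·1/13 + 3·1/13 + 7·1/13 = 12/13.
E[N | N ≤ 7] = (12/13) / (3/13) = 4.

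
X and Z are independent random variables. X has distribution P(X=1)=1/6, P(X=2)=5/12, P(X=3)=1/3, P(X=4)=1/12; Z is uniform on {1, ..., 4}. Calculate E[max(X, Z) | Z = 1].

7/3

P(Z = 1) = 1/4.
Summing max(X,Z)·P(x,y) over outcomes with Z = 1 gives 7/12.
E[max(X, Z) | Z = 1] = (7/12) / (1/4) = 7/3.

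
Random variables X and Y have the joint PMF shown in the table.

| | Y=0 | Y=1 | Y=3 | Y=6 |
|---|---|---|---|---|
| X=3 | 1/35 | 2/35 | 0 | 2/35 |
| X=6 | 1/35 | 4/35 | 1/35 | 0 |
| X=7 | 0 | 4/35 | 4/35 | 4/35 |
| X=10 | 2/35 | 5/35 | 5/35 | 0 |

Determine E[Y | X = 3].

P(X = 3) = 1/7.
Σ Y·P over the event = 0·(1/35) + 1·(2/35) + 6·(2/35) = 2/5.
E[Y | X = 3] = (2/5) / (1/7) = 14/5.

14/5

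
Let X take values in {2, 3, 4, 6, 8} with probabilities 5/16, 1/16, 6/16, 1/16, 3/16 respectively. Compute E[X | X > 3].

P(X > 3) = 5/8.
Σ over the event: 4·3/8 + 6·1/16 + 8·3/16 = 27/8.
E[X | X > 3] = (27/8) / (5/8) = 27/5.

27/5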